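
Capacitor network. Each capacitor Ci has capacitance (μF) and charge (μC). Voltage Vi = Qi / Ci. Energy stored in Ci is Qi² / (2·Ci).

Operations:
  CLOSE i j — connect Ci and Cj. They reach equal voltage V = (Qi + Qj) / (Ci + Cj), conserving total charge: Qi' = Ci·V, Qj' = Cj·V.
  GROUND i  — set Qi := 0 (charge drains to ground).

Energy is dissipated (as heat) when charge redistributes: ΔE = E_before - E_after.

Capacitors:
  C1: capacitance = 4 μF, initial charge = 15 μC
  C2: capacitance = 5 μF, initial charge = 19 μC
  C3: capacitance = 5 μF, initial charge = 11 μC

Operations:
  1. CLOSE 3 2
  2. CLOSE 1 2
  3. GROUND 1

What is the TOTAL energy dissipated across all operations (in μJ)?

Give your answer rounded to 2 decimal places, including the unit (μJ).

Initial: C1(4μF, Q=15μC, V=3.75V), C2(5μF, Q=19μC, V=3.80V), C3(5μF, Q=11μC, V=2.20V)
Op 1: CLOSE 3-2: Q_total=30.00, C_total=10.00, V=3.00; Q3=15.00, Q2=15.00; dissipated=3.200
Op 2: CLOSE 1-2: Q_total=30.00, C_total=9.00, V=3.33; Q1=13.33, Q2=16.67; dissipated=0.625
Op 3: GROUND 1: Q1=0; energy lost=22.222
Total dissipated: 26.047 μJ

Answer: 26.05 μJ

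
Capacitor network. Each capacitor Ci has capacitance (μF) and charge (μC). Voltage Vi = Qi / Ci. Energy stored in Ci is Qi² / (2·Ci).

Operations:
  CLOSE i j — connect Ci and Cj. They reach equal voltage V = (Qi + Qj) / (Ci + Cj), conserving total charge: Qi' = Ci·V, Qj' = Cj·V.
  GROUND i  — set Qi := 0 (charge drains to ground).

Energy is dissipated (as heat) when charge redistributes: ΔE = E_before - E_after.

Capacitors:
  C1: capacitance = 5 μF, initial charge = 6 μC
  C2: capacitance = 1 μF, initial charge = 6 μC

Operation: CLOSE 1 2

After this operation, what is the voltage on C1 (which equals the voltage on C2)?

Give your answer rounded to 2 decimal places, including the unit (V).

Initial: C1(5μF, Q=6μC, V=1.20V), C2(1μF, Q=6μC, V=6.00V)
Op 1: CLOSE 1-2: Q_total=12.00, C_total=6.00, V=2.00; Q1=10.00, Q2=2.00; dissipated=9.600

Answer: 2.00 V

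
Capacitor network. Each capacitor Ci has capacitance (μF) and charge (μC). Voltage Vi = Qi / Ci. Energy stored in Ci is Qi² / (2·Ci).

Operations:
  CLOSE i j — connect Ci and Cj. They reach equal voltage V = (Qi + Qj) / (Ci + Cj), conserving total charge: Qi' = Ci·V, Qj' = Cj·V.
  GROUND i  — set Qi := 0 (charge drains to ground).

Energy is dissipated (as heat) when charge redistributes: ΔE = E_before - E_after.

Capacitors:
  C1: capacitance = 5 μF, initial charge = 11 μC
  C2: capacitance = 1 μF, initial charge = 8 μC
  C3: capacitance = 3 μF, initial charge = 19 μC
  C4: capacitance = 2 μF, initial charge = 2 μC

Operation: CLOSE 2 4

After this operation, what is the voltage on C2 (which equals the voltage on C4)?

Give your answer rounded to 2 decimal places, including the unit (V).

Initial: C1(5μF, Q=11μC, V=2.20V), C2(1μF, Q=8μC, V=8.00V), C3(3μF, Q=19μC, V=6.33V), C4(2μF, Q=2μC, V=1.00V)
Op 1: CLOSE 2-4: Q_total=10.00, C_total=3.00, V=3.33; Q2=3.33, Q4=6.67; dissipated=16.333

Answer: 3.33 V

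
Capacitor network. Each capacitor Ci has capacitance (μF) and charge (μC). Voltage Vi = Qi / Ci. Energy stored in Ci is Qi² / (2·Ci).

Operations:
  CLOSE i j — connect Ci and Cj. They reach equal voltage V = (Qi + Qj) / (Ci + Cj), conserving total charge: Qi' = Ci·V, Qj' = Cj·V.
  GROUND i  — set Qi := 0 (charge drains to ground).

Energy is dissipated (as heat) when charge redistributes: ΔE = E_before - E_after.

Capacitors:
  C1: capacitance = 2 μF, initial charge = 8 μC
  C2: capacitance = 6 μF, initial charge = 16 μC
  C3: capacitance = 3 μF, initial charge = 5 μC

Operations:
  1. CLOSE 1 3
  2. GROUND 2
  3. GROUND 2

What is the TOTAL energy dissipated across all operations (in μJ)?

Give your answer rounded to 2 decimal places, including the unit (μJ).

Answer: 24.60 μJ

Derivation:
Initial: C1(2μF, Q=8μC, V=4.00V), C2(6μF, Q=16μC, V=2.67V), C3(3μF, Q=5μC, V=1.67V)
Op 1: CLOSE 1-3: Q_total=13.00, C_total=5.00, V=2.60; Q1=5.20, Q3=7.80; dissipated=3.267
Op 2: GROUND 2: Q2=0; energy lost=21.333
Op 3: GROUND 2: Q2=0; energy lost=0.000
Total dissipated: 24.600 μJ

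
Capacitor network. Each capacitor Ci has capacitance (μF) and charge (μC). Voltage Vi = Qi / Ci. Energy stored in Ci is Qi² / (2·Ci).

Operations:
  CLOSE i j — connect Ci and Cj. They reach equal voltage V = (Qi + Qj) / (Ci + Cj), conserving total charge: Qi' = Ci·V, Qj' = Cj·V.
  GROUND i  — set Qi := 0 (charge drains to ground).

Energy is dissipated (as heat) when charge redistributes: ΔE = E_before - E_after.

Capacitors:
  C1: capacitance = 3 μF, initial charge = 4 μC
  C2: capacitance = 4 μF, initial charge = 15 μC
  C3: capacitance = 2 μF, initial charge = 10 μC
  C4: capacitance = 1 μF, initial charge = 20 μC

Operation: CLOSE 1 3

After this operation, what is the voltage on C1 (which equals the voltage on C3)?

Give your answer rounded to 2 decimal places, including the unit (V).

Initial: C1(3μF, Q=4μC, V=1.33V), C2(4μF, Q=15μC, V=3.75V), C3(2μF, Q=10μC, V=5.00V), C4(1μF, Q=20μC, V=20.00V)
Op 1: CLOSE 1-3: Q_total=14.00, C_total=5.00, V=2.80; Q1=8.40, Q3=5.60; dissipated=8.067

Answer: 2.80 V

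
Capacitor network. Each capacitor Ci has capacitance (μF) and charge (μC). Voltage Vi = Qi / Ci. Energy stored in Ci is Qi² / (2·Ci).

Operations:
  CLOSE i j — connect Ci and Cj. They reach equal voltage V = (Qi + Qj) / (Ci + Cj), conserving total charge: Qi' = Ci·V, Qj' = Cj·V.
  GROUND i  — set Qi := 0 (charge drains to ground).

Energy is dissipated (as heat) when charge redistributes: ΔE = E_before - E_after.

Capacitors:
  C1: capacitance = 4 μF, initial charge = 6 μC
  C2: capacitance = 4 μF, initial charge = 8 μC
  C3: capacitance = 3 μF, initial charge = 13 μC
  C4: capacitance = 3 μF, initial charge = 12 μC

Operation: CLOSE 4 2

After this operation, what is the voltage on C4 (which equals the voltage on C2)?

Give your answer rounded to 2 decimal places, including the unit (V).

Answer: 2.86 V

Derivation:
Initial: C1(4μF, Q=6μC, V=1.50V), C2(4μF, Q=8μC, V=2.00V), C3(3μF, Q=13μC, V=4.33V), C4(3μF, Q=12μC, V=4.00V)
Op 1: CLOSE 4-2: Q_total=20.00, C_total=7.00, V=2.86; Q4=8.57, Q2=11.43; dissipated=3.429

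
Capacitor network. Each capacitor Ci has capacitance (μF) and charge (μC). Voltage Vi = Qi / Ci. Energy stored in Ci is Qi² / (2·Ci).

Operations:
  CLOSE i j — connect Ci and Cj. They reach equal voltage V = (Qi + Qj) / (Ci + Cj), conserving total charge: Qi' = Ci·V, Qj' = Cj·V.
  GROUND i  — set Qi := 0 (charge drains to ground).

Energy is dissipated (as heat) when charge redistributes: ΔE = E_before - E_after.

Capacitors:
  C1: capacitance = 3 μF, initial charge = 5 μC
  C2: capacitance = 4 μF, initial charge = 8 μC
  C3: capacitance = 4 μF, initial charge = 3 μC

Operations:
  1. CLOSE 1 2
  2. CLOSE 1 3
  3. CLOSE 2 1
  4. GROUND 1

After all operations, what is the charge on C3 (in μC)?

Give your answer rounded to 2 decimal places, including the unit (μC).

Initial: C1(3μF, Q=5μC, V=1.67V), C2(4μF, Q=8μC, V=2.00V), C3(4μF, Q=3μC, V=0.75V)
Op 1: CLOSE 1-2: Q_total=13.00, C_total=7.00, V=1.86; Q1=5.57, Q2=7.43; dissipated=0.095
Op 2: CLOSE 1-3: Q_total=8.57, C_total=7.00, V=1.22; Q1=3.67, Q3=4.90; dissipated=1.051
Op 3: CLOSE 2-1: Q_total=11.10, C_total=7.00, V=1.59; Q2=6.34, Q1=4.76; dissipated=0.343
Op 4: GROUND 1: Q1=0; energy lost=3.773
Final charges: Q1=0.00, Q2=6.34, Q3=4.90

Answer: 4.90 μC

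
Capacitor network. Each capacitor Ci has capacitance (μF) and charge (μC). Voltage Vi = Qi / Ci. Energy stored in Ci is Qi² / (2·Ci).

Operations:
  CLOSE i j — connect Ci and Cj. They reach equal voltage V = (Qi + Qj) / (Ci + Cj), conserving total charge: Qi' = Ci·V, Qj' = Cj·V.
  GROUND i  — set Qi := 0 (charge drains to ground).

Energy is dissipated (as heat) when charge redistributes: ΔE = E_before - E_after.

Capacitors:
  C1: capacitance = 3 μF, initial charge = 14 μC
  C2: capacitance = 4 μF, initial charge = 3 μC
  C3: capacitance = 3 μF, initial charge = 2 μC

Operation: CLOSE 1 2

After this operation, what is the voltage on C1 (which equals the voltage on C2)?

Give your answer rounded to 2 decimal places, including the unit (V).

Initial: C1(3μF, Q=14μC, V=4.67V), C2(4μF, Q=3μC, V=0.75V), C3(3μF, Q=2μC, V=0.67V)
Op 1: CLOSE 1-2: Q_total=17.00, C_total=7.00, V=2.43; Q1=7.29, Q2=9.71; dissipated=13.149

Answer: 2.43 V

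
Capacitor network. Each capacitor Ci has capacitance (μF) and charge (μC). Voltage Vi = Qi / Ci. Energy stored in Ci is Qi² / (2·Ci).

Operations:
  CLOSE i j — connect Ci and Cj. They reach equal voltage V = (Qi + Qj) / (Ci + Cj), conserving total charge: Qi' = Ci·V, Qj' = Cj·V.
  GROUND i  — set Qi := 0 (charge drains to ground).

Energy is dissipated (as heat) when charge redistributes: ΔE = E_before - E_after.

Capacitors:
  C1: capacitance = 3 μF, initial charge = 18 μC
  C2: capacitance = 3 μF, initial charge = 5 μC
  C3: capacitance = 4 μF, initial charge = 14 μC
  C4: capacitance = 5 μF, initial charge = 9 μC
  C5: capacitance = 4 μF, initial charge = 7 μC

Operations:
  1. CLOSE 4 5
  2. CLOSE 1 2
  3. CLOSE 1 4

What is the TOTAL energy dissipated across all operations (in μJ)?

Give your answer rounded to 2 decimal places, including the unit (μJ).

Initial: C1(3μF, Q=18μC, V=6.00V), C2(3μF, Q=5μC, V=1.67V), C3(4μF, Q=14μC, V=3.50V), C4(5μF, Q=9μC, V=1.80V), C5(4μF, Q=7μC, V=1.75V)
Op 1: CLOSE 4-5: Q_total=16.00, C_total=9.00, V=1.78; Q4=8.89, Q5=7.11; dissipated=0.003
Op 2: CLOSE 1-2: Q_total=23.00, C_total=6.00, V=3.83; Q1=11.50, Q2=11.50; dissipated=14.083
Op 3: CLOSE 1-4: Q_total=20.39, C_total=8.00, V=2.55; Q1=7.65, Q4=12.74; dissipated=3.961
Total dissipated: 18.047 μJ

Answer: 18.05 μJ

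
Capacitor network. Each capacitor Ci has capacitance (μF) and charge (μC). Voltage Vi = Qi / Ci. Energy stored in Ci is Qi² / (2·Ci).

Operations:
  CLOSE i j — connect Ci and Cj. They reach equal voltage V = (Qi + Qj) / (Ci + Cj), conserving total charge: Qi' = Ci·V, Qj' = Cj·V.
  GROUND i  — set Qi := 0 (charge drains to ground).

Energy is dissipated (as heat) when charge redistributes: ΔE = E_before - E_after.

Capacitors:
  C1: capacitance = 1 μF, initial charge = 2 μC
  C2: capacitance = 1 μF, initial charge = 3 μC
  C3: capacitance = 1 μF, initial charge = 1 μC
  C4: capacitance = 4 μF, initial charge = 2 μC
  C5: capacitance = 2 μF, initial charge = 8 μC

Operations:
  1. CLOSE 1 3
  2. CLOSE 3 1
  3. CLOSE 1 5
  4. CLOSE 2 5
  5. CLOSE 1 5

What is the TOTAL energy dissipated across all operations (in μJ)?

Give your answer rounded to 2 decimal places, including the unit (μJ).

Initial: C1(1μF, Q=2μC, V=2.00V), C2(1μF, Q=3μC, V=3.00V), C3(1μF, Q=1μC, V=1.00V), C4(4μF, Q=2μC, V=0.50V), C5(2μF, Q=8μC, V=4.00V)
Op 1: CLOSE 1-3: Q_total=3.00, C_total=2.00, V=1.50; Q1=1.50, Q3=1.50; dissipated=0.250
Op 2: CLOSE 3-1: Q_total=3.00, C_total=2.00, V=1.50; Q3=1.50, Q1=1.50; dissipated=0.000
Op 3: CLOSE 1-5: Q_total=9.50, C_total=3.00, V=3.17; Q1=3.17, Q5=6.33; dissipated=2.083
Op 4: CLOSE 2-5: Q_total=9.33, C_total=3.00, V=3.11; Q2=3.11, Q5=6.22; dissipated=0.009
Op 5: CLOSE 1-5: Q_total=9.39, C_total=3.00, V=3.13; Q1=3.13, Q5=6.26; dissipated=0.001
Total dissipated: 2.344 μJ

Answer: 2.34 μJ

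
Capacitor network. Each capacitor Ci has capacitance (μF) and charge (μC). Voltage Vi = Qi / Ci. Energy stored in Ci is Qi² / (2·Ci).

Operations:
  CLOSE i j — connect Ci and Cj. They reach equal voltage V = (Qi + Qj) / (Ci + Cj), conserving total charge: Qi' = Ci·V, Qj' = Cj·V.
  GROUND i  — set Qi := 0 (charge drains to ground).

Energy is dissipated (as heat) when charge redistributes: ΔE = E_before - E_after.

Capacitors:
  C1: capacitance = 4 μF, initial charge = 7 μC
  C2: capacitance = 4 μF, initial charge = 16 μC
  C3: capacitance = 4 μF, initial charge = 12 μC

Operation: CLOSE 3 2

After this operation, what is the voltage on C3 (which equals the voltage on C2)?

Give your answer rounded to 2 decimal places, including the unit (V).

Initial: C1(4μF, Q=7μC, V=1.75V), C2(4μF, Q=16μC, V=4.00V), C3(4μF, Q=12μC, V=3.00V)
Op 1: CLOSE 3-2: Q_total=28.00, C_total=8.00, V=3.50; Q3=14.00, Q2=14.00; dissipated=1.000

Answer: 3.50 V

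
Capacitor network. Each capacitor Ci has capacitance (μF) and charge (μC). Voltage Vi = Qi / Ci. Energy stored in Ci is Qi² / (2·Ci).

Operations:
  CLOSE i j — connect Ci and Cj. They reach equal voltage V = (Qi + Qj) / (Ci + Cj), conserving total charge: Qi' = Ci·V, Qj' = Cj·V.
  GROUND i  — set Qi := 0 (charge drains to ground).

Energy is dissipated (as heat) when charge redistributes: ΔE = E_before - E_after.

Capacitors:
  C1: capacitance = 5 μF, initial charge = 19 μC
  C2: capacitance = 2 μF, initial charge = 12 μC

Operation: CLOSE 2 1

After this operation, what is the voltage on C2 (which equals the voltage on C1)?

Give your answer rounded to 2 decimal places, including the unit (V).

Initial: C1(5μF, Q=19μC, V=3.80V), C2(2μF, Q=12μC, V=6.00V)
Op 1: CLOSE 2-1: Q_total=31.00, C_total=7.00, V=4.43; Q2=8.86, Q1=22.14; dissipated=3.457

Answer: 4.43 V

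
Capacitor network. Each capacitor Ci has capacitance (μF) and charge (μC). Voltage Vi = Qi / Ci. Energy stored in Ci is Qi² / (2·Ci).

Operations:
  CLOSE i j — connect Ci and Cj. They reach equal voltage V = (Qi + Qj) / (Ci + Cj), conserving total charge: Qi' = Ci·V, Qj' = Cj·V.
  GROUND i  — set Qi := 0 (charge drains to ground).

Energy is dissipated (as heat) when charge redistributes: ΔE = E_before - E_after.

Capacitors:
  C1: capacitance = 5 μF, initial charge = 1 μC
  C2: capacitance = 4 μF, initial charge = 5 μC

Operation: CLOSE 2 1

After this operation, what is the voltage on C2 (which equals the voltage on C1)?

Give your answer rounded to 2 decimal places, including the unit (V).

Initial: C1(5μF, Q=1μC, V=0.20V), C2(4μF, Q=5μC, V=1.25V)
Op 1: CLOSE 2-1: Q_total=6.00, C_total=9.00, V=0.67; Q2=2.67, Q1=3.33; dissipated=1.225

Answer: 0.67 V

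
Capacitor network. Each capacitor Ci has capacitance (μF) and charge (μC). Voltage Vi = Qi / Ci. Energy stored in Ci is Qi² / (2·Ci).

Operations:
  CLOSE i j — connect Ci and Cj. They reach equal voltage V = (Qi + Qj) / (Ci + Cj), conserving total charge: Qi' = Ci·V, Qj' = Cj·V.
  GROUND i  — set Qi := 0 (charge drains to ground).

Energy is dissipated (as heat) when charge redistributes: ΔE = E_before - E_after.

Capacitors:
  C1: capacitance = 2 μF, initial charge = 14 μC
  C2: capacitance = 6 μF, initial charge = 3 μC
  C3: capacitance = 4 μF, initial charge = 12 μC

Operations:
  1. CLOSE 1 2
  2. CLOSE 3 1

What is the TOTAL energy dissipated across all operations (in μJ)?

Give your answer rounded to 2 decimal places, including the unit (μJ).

Initial: C1(2μF, Q=14μC, V=7.00V), C2(6μF, Q=3μC, V=0.50V), C3(4μF, Q=12μC, V=3.00V)
Op 1: CLOSE 1-2: Q_total=17.00, C_total=8.00, V=2.12; Q1=4.25, Q2=12.75; dissipated=31.688
Op 2: CLOSE 3-1: Q_total=16.25, C_total=6.00, V=2.71; Q3=10.83, Q1=5.42; dissipated=0.510
Total dissipated: 32.198 μJ

Answer: 32.20 μJ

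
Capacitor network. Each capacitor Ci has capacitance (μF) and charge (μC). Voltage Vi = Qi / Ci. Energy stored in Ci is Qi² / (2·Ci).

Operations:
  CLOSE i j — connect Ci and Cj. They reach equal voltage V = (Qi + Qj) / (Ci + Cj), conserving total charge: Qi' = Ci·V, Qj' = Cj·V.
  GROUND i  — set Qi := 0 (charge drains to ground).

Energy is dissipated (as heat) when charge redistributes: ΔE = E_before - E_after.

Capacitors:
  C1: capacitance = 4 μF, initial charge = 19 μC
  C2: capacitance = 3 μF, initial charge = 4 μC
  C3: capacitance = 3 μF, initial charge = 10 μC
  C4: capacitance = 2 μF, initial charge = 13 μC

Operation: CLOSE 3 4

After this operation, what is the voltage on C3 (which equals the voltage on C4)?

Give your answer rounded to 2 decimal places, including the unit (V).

Answer: 4.60 V

Derivation:
Initial: C1(4μF, Q=19μC, V=4.75V), C2(3μF, Q=4μC, V=1.33V), C3(3μF, Q=10μC, V=3.33V), C4(2μF, Q=13μC, V=6.50V)
Op 1: CLOSE 3-4: Q_total=23.00, C_total=5.00, V=4.60; Q3=13.80, Q4=9.20; dissipated=6.017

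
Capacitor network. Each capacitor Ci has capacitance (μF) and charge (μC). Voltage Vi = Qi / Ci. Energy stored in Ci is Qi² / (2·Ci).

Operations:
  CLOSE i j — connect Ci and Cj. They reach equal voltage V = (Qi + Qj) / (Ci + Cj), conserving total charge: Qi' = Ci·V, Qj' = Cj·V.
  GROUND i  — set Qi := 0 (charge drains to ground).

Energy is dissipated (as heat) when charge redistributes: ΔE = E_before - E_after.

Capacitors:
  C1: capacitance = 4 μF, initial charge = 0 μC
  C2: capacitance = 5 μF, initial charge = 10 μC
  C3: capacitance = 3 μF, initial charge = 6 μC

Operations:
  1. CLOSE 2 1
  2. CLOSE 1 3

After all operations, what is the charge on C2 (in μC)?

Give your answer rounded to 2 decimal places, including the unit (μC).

Answer: 5.56 μC

Derivation:
Initial: C1(4μF, Q=0μC, V=0.00V), C2(5μF, Q=10μC, V=2.00V), C3(3μF, Q=6μC, V=2.00V)
Op 1: CLOSE 2-1: Q_total=10.00, C_total=9.00, V=1.11; Q2=5.56, Q1=4.44; dissipated=4.444
Op 2: CLOSE 1-3: Q_total=10.44, C_total=7.00, V=1.49; Q1=5.97, Q3=4.48; dissipated=0.677
Final charges: Q1=5.97, Q2=5.56, Q3=4.48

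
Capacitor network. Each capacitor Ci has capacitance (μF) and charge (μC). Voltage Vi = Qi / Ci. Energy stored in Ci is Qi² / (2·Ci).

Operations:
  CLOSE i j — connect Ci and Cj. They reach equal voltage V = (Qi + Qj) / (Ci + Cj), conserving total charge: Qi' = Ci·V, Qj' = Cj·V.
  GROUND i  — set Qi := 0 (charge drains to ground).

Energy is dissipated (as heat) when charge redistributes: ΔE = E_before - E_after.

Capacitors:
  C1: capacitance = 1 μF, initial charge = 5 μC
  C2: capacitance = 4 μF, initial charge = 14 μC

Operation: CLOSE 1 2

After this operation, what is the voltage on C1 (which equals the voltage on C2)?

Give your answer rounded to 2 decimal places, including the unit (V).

Answer: 3.80 V

Derivation:
Initial: C1(1μF, Q=5μC, V=5.00V), C2(4μF, Q=14μC, V=3.50V)
Op 1: CLOSE 1-2: Q_total=19.00, C_total=5.00, V=3.80; Q1=3.80, Q2=15.20; dissipated=0.900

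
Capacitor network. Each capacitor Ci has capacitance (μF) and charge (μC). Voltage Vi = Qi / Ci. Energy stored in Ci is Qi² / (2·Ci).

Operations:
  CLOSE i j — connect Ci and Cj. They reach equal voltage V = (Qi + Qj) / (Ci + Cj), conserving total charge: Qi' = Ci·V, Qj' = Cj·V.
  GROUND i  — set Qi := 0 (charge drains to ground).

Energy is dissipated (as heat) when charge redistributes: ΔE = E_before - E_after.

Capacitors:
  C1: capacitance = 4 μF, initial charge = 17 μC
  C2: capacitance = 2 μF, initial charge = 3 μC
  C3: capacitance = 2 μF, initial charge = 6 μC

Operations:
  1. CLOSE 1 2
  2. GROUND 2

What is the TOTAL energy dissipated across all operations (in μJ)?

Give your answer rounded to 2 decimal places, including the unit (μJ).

Answer: 16.15 μJ

Derivation:
Initial: C1(4μF, Q=17μC, V=4.25V), C2(2μF, Q=3μC, V=1.50V), C3(2μF, Q=6μC, V=3.00V)
Op 1: CLOSE 1-2: Q_total=20.00, C_total=6.00, V=3.33; Q1=13.33, Q2=6.67; dissipated=5.042
Op 2: GROUND 2: Q2=0; energy lost=11.111
Total dissipated: 16.153 μJ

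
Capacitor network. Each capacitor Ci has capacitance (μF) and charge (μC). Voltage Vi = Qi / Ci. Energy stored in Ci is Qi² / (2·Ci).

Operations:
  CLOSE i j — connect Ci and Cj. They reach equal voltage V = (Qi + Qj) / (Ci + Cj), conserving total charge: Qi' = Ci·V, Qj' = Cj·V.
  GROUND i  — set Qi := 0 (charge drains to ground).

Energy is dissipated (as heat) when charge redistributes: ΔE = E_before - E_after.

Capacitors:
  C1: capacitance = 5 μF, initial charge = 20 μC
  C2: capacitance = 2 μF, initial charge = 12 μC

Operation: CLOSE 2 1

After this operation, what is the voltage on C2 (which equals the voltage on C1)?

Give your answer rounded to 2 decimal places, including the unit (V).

Initial: C1(5μF, Q=20μC, V=4.00V), C2(2μF, Q=12μC, V=6.00V)
Op 1: CLOSE 2-1: Q_total=32.00, C_total=7.00, V=4.57; Q2=9.14, Q1=22.86; dissipated=2.857

Answer: 4.57 V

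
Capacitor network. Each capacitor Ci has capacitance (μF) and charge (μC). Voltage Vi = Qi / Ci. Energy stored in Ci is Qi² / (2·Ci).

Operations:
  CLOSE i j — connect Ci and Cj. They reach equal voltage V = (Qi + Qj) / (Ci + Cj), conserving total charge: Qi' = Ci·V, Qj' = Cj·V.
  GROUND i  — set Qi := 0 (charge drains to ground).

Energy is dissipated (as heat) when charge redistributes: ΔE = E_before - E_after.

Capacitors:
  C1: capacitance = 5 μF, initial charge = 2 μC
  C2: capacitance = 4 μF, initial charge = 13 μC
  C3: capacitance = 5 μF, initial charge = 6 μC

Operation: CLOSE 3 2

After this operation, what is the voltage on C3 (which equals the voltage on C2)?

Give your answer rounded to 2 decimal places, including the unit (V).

Answer: 2.11 V

Derivation:
Initial: C1(5μF, Q=2μC, V=0.40V), C2(4μF, Q=13μC, V=3.25V), C3(5μF, Q=6μC, V=1.20V)
Op 1: CLOSE 3-2: Q_total=19.00, C_total=9.00, V=2.11; Q3=10.56, Q2=8.44; dissipated=4.669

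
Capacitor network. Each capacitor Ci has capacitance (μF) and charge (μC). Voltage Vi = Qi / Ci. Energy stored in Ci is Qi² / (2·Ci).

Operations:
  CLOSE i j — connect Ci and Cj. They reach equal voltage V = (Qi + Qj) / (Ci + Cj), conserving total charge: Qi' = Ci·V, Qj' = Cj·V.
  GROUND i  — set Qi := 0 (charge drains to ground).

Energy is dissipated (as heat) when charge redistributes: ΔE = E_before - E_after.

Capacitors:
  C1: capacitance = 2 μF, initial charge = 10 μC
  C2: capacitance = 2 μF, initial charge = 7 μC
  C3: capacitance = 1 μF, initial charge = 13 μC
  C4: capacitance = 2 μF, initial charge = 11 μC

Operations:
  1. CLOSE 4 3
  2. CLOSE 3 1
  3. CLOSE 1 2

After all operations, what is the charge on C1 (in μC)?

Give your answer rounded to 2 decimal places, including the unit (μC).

Initial: C1(2μF, Q=10μC, V=5.00V), C2(2μF, Q=7μC, V=3.50V), C3(1μF, Q=13μC, V=13.00V), C4(2μF, Q=11μC, V=5.50V)
Op 1: CLOSE 4-3: Q_total=24.00, C_total=3.00, V=8.00; Q4=16.00, Q3=8.00; dissipated=18.750
Op 2: CLOSE 3-1: Q_total=18.00, C_total=3.00, V=6.00; Q3=6.00, Q1=12.00; dissipated=3.000
Op 3: CLOSE 1-2: Q_total=19.00, C_total=4.00, V=4.75; Q1=9.50, Q2=9.50; dissipated=3.125
Final charges: Q1=9.50, Q2=9.50, Q3=6.00, Q4=16.00

Answer: 9.50 μC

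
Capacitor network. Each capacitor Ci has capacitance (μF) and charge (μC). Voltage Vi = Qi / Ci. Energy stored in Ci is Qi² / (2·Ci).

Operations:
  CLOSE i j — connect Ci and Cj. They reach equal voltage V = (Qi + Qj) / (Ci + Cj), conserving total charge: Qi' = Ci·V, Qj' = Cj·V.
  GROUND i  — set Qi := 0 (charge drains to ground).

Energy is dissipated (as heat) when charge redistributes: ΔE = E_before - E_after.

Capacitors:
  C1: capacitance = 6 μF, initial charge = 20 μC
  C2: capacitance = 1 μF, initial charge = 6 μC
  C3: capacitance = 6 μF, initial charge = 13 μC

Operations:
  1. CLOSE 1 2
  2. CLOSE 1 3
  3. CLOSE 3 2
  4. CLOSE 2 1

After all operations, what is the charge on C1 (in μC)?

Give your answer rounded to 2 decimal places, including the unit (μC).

Initial: C1(6μF, Q=20μC, V=3.33V), C2(1μF, Q=6μC, V=6.00V), C3(6μF, Q=13μC, V=2.17V)
Op 1: CLOSE 1-2: Q_total=26.00, C_total=7.00, V=3.71; Q1=22.29, Q2=3.71; dissipated=3.048
Op 2: CLOSE 1-3: Q_total=35.29, C_total=12.00, V=2.94; Q1=17.64, Q3=17.64; dissipated=3.593
Op 3: CLOSE 3-2: Q_total=21.36, C_total=7.00, V=3.05; Q3=18.31, Q2=3.05; dissipated=0.257
Op 4: CLOSE 2-1: Q_total=20.69, C_total=7.00, V=2.96; Q2=2.96, Q1=17.74; dissipated=0.005
Final charges: Q1=17.74, Q2=2.96, Q3=18.31

Answer: 17.74 μC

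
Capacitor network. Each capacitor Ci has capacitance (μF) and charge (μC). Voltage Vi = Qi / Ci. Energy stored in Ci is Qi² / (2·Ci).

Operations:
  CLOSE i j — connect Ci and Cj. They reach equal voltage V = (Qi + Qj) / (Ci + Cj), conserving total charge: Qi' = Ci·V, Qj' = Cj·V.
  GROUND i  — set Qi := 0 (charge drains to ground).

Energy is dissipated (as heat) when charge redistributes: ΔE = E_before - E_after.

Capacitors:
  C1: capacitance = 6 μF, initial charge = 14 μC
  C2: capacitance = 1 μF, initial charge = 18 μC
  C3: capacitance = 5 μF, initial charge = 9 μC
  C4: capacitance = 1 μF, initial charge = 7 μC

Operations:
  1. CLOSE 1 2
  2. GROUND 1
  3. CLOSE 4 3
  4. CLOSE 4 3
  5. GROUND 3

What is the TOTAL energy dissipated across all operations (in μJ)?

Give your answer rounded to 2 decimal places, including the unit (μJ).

Initial: C1(6μF, Q=14μC, V=2.33V), C2(1μF, Q=18μC, V=18.00V), C3(5μF, Q=9μC, V=1.80V), C4(1μF, Q=7μC, V=7.00V)
Op 1: CLOSE 1-2: Q_total=32.00, C_total=7.00, V=4.57; Q1=27.43, Q2=4.57; dissipated=105.190
Op 2: GROUND 1: Q1=0; energy lost=62.694
Op 3: CLOSE 4-3: Q_total=16.00, C_total=6.00, V=2.67; Q4=2.67, Q3=13.33; dissipated=11.267
Op 4: CLOSE 4-3: Q_total=16.00, C_total=6.00, V=2.67; Q4=2.67, Q3=13.33; dissipated=0.000
Op 5: GROUND 3: Q3=0; energy lost=17.778
Total dissipated: 196.929 μJ

Answer: 196.93 μJ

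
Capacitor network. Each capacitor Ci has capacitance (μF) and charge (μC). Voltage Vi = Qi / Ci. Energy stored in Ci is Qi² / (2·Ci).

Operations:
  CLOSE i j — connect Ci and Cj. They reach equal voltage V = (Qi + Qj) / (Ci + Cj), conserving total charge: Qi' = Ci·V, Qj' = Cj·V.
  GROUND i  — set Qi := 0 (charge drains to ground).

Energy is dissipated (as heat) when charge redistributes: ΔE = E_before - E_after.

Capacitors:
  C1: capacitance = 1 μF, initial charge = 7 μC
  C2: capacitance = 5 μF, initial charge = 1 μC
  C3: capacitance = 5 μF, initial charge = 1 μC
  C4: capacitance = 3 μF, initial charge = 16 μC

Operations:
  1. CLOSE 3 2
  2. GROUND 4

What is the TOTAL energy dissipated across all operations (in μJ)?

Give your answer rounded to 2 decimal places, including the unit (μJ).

Answer: 42.67 μJ

Derivation:
Initial: C1(1μF, Q=7μC, V=7.00V), C2(5μF, Q=1μC, V=0.20V), C3(5μF, Q=1μC, V=0.20V), C4(3μF, Q=16μC, V=5.33V)
Op 1: CLOSE 3-2: Q_total=2.00, C_total=10.00, V=0.20; Q3=1.00, Q2=1.00; dissipated=0.000
Op 2: GROUND 4: Q4=0; energy lost=42.667
Total dissipated: 42.667 μJ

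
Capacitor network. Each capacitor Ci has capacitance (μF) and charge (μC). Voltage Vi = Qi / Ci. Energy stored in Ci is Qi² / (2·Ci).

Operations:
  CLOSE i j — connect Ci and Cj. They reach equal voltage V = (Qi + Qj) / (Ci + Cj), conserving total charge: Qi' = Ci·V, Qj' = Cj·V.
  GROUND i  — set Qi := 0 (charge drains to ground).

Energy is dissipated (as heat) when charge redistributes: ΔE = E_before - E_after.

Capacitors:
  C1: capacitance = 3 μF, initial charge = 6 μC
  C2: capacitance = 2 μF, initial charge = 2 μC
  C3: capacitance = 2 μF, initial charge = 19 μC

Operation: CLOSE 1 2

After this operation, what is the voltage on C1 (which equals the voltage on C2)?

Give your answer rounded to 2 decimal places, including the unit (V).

Initial: C1(3μF, Q=6μC, V=2.00V), C2(2μF, Q=2μC, V=1.00V), C3(2μF, Q=19μC, V=9.50V)
Op 1: CLOSE 1-2: Q_total=8.00, C_total=5.00, V=1.60; Q1=4.80, Q2=3.20; dissipated=0.600

Answer: 1.60 V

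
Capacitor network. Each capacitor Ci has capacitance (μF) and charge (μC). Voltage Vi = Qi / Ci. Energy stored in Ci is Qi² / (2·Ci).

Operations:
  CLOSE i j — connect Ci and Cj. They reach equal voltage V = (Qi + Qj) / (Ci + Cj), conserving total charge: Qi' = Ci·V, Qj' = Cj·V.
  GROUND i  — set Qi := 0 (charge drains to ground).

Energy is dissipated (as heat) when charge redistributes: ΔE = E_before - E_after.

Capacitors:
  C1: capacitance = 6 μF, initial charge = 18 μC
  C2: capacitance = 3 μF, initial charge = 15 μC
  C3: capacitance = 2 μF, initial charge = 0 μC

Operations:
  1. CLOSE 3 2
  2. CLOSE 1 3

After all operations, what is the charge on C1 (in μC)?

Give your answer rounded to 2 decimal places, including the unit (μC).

Answer: 18.00 μC

Derivation:
Initial: C1(6μF, Q=18μC, V=3.00V), C2(3μF, Q=15μC, V=5.00V), C3(2μF, Q=0μC, V=0.00V)
Op 1: CLOSE 3-2: Q_total=15.00, C_total=5.00, V=3.00; Q3=6.00, Q2=9.00; dissipated=15.000
Op 2: CLOSE 1-3: Q_total=24.00, C_total=8.00, V=3.00; Q1=18.00, Q3=6.00; dissipated=0.000
Final charges: Q1=18.00, Q2=9.00, Q3=6.00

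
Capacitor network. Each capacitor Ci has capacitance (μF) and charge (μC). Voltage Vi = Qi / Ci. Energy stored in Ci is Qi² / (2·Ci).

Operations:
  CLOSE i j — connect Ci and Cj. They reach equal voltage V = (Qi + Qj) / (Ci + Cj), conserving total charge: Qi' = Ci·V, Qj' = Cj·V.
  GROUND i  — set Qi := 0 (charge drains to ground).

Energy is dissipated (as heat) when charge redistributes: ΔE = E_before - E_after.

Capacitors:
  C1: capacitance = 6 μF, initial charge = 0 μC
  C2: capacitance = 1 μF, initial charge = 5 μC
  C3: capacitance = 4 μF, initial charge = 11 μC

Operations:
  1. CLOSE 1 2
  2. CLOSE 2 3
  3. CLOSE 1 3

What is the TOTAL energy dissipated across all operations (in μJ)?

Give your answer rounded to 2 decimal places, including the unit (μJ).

Initial: C1(6μF, Q=0μC, V=0.00V), C2(1μF, Q=5μC, V=5.00V), C3(4μF, Q=11μC, V=2.75V)
Op 1: CLOSE 1-2: Q_total=5.00, C_total=7.00, V=0.71; Q1=4.29, Q2=0.71; dissipated=10.714
Op 2: CLOSE 2-3: Q_total=11.71, C_total=5.00, V=2.34; Q2=2.34, Q3=9.37; dissipated=1.658
Op 3: CLOSE 1-3: Q_total=13.66, C_total=10.00, V=1.37; Q1=8.19, Q3=5.46; dissipated=3.183
Total dissipated: 15.555 μJ

Answer: 15.55 μJ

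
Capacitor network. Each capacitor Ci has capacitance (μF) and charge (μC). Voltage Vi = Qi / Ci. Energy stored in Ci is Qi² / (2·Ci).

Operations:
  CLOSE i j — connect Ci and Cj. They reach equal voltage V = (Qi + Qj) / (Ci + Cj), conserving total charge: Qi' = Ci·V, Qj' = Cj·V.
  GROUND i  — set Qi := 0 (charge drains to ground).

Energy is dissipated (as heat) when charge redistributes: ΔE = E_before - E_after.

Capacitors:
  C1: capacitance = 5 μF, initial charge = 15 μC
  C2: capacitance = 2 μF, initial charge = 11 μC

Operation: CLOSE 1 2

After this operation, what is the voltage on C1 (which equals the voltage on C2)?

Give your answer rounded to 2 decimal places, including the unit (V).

Answer: 3.71 V

Derivation:
Initial: C1(5μF, Q=15μC, V=3.00V), C2(2μF, Q=11μC, V=5.50V)
Op 1: CLOSE 1-2: Q_total=26.00, C_total=7.00, V=3.71; Q1=18.57, Q2=7.43; dissipated=4.464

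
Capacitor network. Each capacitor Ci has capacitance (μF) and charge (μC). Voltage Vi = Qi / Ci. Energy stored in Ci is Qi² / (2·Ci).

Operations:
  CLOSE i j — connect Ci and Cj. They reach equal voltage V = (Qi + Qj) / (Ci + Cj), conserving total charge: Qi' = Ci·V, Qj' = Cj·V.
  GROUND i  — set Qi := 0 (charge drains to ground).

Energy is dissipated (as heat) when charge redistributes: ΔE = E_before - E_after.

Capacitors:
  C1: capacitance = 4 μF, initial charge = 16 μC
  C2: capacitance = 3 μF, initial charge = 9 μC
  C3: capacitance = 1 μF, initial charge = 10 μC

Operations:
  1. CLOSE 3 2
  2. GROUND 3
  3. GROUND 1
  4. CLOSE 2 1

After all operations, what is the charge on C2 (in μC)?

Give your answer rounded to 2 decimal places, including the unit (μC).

Answer: 6.11 μC

Derivation:
Initial: C1(4μF, Q=16μC, V=4.00V), C2(3μF, Q=9μC, V=3.00V), C3(1μF, Q=10μC, V=10.00V)
Op 1: CLOSE 3-2: Q_total=19.00, C_total=4.00, V=4.75; Q3=4.75, Q2=14.25; dissipated=18.375
Op 2: GROUND 3: Q3=0; energy lost=11.281
Op 3: GROUND 1: Q1=0; energy lost=32.000
Op 4: CLOSE 2-1: Q_total=14.25, C_total=7.00, V=2.04; Q2=6.11, Q1=8.14; dissipated=19.339
Final charges: Q1=8.14, Q2=6.11, Q3=0.00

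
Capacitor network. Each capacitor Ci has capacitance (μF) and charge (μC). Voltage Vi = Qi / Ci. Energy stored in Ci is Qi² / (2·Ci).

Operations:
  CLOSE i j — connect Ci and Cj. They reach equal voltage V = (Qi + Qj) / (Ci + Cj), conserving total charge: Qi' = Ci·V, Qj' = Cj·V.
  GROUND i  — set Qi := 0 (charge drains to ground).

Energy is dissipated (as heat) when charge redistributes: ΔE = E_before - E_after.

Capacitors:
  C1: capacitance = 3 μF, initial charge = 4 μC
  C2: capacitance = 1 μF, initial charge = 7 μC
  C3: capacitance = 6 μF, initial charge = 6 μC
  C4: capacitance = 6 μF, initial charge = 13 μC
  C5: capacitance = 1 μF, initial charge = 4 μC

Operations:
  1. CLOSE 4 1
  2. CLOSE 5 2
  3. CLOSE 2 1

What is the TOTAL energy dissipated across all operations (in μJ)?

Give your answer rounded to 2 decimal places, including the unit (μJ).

Initial: C1(3μF, Q=4μC, V=1.33V), C2(1μF, Q=7μC, V=7.00V), C3(6μF, Q=6μC, V=1.00V), C4(6μF, Q=13μC, V=2.17V), C5(1μF, Q=4μC, V=4.00V)
Op 1: CLOSE 4-1: Q_total=17.00, C_total=9.00, V=1.89; Q4=11.33, Q1=5.67; dissipated=0.694
Op 2: CLOSE 5-2: Q_total=11.00, C_total=2.00, V=5.50; Q5=5.50, Q2=5.50; dissipated=2.250
Op 3: CLOSE 2-1: Q_total=11.17, C_total=4.00, V=2.79; Q2=2.79, Q1=8.38; dissipated=4.890
Total dissipated: 7.834 μJ

Answer: 7.83 μJ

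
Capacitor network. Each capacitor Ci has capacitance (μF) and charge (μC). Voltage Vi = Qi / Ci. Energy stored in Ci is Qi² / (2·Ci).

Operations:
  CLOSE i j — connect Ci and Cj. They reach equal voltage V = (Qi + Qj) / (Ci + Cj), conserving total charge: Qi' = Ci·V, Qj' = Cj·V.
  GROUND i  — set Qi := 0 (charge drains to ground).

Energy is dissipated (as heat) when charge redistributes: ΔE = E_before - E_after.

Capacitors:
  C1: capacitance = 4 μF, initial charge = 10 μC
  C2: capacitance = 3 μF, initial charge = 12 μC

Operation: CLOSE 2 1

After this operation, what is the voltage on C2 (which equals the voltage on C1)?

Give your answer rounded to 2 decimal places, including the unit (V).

Initial: C1(4μF, Q=10μC, V=2.50V), C2(3μF, Q=12μC, V=4.00V)
Op 1: CLOSE 2-1: Q_total=22.00, C_total=7.00, V=3.14; Q2=9.43, Q1=12.57; dissipated=1.929

Answer: 3.14 V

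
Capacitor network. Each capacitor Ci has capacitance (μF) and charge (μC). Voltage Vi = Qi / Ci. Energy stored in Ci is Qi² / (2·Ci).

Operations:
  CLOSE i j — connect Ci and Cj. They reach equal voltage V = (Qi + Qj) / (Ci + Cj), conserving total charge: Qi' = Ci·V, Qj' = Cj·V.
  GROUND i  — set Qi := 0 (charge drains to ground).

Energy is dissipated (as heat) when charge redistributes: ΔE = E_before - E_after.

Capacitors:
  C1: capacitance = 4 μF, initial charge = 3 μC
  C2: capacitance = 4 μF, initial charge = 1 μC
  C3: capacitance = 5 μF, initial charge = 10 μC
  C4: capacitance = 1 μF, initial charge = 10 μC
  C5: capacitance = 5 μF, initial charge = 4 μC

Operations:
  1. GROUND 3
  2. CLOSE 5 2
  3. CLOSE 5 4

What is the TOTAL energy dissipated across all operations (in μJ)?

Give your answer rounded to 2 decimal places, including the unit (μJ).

Initial: C1(4μF, Q=3μC, V=0.75V), C2(4μF, Q=1μC, V=0.25V), C3(5μF, Q=10μC, V=2.00V), C4(1μF, Q=10μC, V=10.00V), C5(5μF, Q=4μC, V=0.80V)
Op 1: GROUND 3: Q3=0; energy lost=10.000
Op 2: CLOSE 5-2: Q_total=5.00, C_total=9.00, V=0.56; Q5=2.78, Q2=2.22; dissipated=0.336
Op 3: CLOSE 5-4: Q_total=12.78, C_total=6.00, V=2.13; Q5=10.65, Q4=2.13; dissipated=37.166
Total dissipated: 47.502 μJ

Answer: 47.50 μJ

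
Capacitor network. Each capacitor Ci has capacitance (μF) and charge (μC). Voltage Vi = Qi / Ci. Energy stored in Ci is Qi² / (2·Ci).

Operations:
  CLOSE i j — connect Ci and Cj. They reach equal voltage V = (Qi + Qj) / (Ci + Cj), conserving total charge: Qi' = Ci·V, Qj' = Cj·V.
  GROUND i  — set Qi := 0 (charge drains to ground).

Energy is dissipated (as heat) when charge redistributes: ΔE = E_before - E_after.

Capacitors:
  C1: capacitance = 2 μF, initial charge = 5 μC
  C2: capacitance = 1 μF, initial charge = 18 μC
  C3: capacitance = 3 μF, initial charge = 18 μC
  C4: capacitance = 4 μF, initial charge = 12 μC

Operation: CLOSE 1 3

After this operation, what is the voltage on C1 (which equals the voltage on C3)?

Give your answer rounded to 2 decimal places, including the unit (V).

Initial: C1(2μF, Q=5μC, V=2.50V), C2(1μF, Q=18μC, V=18.00V), C3(3μF, Q=18μC, V=6.00V), C4(4μF, Q=12μC, V=3.00V)
Op 1: CLOSE 1-3: Q_total=23.00, C_total=5.00, V=4.60; Q1=9.20, Q3=13.80; dissipated=7.350

Answer: 4.60 V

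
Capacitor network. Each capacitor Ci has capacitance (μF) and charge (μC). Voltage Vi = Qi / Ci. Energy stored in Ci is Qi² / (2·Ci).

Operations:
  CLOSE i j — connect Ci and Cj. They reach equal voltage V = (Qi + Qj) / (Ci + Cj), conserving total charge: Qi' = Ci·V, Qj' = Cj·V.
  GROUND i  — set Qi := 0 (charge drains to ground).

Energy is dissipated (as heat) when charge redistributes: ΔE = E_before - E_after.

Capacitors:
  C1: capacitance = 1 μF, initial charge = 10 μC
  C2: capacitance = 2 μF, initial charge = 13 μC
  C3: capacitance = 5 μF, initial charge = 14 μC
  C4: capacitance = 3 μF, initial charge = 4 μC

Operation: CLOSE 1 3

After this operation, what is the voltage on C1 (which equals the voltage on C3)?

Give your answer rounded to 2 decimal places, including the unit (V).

Initial: C1(1μF, Q=10μC, V=10.00V), C2(2μF, Q=13μC, V=6.50V), C3(5μF, Q=14μC, V=2.80V), C4(3μF, Q=4μC, V=1.33V)
Op 1: CLOSE 1-3: Q_total=24.00, C_total=6.00, V=4.00; Q1=4.00, Q3=20.00; dissipated=21.600

Answer: 4.00 V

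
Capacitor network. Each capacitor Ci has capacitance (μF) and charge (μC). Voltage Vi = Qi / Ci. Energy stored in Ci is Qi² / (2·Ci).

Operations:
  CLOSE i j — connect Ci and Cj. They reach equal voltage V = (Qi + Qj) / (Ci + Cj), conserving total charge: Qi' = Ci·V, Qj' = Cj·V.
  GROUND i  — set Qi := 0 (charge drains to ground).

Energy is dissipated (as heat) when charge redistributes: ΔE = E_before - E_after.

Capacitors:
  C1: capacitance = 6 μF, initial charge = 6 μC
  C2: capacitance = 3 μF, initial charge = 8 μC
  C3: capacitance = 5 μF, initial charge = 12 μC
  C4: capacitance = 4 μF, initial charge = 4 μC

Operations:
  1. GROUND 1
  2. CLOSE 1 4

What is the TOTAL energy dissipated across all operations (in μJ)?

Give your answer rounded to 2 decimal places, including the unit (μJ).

Initial: C1(6μF, Q=6μC, V=1.00V), C2(3μF, Q=8μC, V=2.67V), C3(5μF, Q=12μC, V=2.40V), C4(4μF, Q=4μC, V=1.00V)
Op 1: GROUND 1: Q1=0; energy lost=3.000
Op 2: CLOSE 1-4: Q_total=4.00, C_total=10.00, V=0.40; Q1=2.40, Q4=1.60; dissipated=1.200
Total dissipated: 4.200 μJ

Answer: 4.20 μJ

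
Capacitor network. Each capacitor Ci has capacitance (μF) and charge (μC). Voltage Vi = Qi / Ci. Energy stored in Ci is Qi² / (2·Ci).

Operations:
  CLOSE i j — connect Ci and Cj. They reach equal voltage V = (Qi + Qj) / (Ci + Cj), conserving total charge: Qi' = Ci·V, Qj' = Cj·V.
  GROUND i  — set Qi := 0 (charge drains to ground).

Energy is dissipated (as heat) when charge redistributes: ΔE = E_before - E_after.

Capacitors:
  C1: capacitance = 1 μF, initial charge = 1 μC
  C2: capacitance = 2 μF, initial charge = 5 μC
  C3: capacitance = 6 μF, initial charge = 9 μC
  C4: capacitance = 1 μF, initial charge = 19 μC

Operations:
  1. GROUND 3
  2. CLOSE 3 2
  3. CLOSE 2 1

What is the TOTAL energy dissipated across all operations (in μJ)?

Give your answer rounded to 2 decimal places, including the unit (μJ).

Answer: 11.48 μJ

Derivation:
Initial: C1(1μF, Q=1μC, V=1.00V), C2(2μF, Q=5μC, V=2.50V), C3(6μF, Q=9μC, V=1.50V), C4(1μF, Q=19μC, V=19.00V)
Op 1: GROUND 3: Q3=0; energy lost=6.750
Op 2: CLOSE 3-2: Q_total=5.00, C_total=8.00, V=0.62; Q3=3.75, Q2=1.25; dissipated=4.688
Op 3: CLOSE 2-1: Q_total=2.25, C_total=3.00, V=0.75; Q2=1.50, Q1=0.75; dissipated=0.047
Total dissipated: 11.484 μJ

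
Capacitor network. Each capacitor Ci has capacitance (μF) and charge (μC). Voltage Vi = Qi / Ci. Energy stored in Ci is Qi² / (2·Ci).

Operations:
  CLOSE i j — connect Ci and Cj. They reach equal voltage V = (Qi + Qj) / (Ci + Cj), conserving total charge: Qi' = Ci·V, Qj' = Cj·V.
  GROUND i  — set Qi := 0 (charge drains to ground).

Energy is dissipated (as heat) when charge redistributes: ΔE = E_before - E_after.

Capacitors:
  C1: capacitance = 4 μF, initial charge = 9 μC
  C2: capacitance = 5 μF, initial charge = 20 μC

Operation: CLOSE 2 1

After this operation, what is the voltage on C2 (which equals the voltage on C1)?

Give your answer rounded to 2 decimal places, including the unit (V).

Answer: 3.22 V

Derivation:
Initial: C1(4μF, Q=9μC, V=2.25V), C2(5μF, Q=20μC, V=4.00V)
Op 1: CLOSE 2-1: Q_total=29.00, C_total=9.00, V=3.22; Q2=16.11, Q1=12.89; dissipated=3.403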